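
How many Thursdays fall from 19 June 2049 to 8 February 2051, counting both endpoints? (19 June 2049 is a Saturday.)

85

19 June 2049 is a Saturday; the first Thursday on or after it is 24 June 2049 (5 days later).
From 24 June 2049 to 8 February 2051: 190 + 365 + 39 = 594 days (rest of 2049, 2050, to 8 February 2051 in 2051).
594 ÷ 7 = 84 full weeks with remainder 6, so 84 more Thursdays after the first → 85.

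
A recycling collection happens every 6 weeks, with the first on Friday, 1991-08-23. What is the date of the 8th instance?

The 8th occurrence is 7 intervals after the first: 7 × 42 = 294 days after 1991-08-23.
August has 31 days — 8 days to the end of August leaves 286.
September has 30 days (256 left).
October has 31 days (225 left).
November has 30 days (195 left).
December has 31 days (164 left).
January has 31 days (133 left).
February has 29 days (104 left).
March has 31 days (73 left).
April has 30 days (43 left).
May has 31 days (12 left).
12 days into June → 1992-06-12.

1992-06-12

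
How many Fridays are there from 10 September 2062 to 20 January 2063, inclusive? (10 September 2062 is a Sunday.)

19

10 September 2062 is a Sunday; the first Friday on or after it is 15 September 2062 (5 days later).
From 15 September 2062 to 20 January 2063: 15 + 31 + 30 + 31 + 20 = 127 days (rest of September, October, November, December, January).
127 ÷ 7 = 18 full weeks with remainder 1, so 18 more Fridays after the first → 19.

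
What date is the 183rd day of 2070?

2070-07-02

January has 31 days (183 − 31 = 152 remain).
February has 28 days (152 − 28 = 124 remain).
March has 31 days (124 − 31 = 93 remain).
April has 30 days (93 − 30 = 63 remain).
May has 31 days (63 − 31 = 32 remain).
June has 30 days (32 − 30 = 2 remain).
2 into July → July 2.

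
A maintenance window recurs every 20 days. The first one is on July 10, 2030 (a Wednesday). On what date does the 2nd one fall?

July 30, 2030

The 2nd occurrence is 1 interval after the first: 1 × 20 = 20 days after July 10, 2030.
20 days later is July 30, 2030.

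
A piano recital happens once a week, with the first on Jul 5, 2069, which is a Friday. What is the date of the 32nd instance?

Feb 7, 2070

The 32nd occurrence is 31 intervals after the first: 31 × 7 = 217 days after Jul 5, 2069.
Jul has 31 days — 26 days to the end of Jul leaves 191.
Aug has 31 days (160 left).
Sep has 30 days (130 left).
Oct has 31 days (99 left).
Nov has 30 days (69 left).
Dec has 31 days (38 left).
Jan has 31 days (7 left).
7 days into Feb → Feb 7, 2070.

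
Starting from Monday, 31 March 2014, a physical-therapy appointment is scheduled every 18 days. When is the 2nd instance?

The 2nd occurrence is 1 interval after the first: 1 × 18 = 18 days after 31 March 2014.
March has 31 days — 0 days to the end of March leaves 18.
18 days into April → 18 April 2014.

18 April 2014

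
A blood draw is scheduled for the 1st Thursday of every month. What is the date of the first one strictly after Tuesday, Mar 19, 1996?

Apr 4, 1996

Mar 1996 starts on a Friday, so its 1st Thursday is Mar 7, 1996 (6 days in).
That is not after Mar 19, 1996, so look at Apr 1996.
Apr 1996 starts on a Monday, so its 1st Thursday is Apr 4, 1996 (3 days in).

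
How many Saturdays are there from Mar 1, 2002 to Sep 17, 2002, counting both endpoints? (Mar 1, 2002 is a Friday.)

Mar 1, 2002 is a Friday; the first Saturday on or after it is Mar 2, 2002 (1 day later).
From Mar 2, 2002 to Sep 17, 2002: 29 + 30 + 31 + 30 + 31 + 31 + 17 = 199 days (rest of Mar, Apr, May, Jun, Jul, Aug, Sep).
199 ÷ 7 = 28 full weeks with remainder 3, so 28 more Saturdays after the first → 29.

29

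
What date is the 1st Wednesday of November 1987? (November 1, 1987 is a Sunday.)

1987-11-04

November 1987 begins on a Sunday, so the first Wednesday is November 4 (3 days later).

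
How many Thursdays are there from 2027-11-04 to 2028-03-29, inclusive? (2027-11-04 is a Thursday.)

21

2027-11-04 is a Thursday; the first Thursday on or after it is 2027-11-04.
From 2027-11-04 to 2028-03-29: 26 + 31 + 31 + 29 + 29 = 146 days (rest of November, December, January, February, March).
146 ÷ 7 = 20 full weeks with remainder 6, so 20 more Thursdays after the first → 21.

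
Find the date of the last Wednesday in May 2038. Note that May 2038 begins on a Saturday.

May 2038 begins on a Saturday, so the first Wednesday is May 5 (4 days later).
May 2038 has 31 days. Adding weeks: 5, 12, 19, 26 — the last one ≤ 31 is the 26th.

May 26, 2038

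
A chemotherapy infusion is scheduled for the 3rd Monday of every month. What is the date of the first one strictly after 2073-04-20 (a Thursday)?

2073-05-15

April 2073 starts on a Saturday; its first Monday is the 3rd, so the 3rd Monday is the 17th — 2073-04-17.
That is not after 2073-04-20, so look at May 2073.
May 2073 starts on a Monday; its first Monday is the 1st, so the 3rd Monday is the 15th — 2073-05-15.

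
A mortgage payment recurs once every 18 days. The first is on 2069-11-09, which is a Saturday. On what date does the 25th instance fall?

2071-01-15

The 25th occurrence is 24 intervals after the first: 24 × 18 = 432 days after 2069-11-09.
November has 30 days — 21 days to the end of November leaves 411.
From end of November to end of 2069 is 31 days (380 left).
2070 has 365 days (15 left).
15 days into January → 2071-01-15.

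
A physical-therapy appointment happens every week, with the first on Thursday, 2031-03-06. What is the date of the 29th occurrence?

The 29th occurrence is 28 intervals after the first: 28 × 7 = 196 days after 2031-03-06.
March has 31 days — 25 days to the end of March leaves 171.
April has 30 days (141 left).
May has 31 days (110 left).
June has 30 days (80 left).
July has 31 days (49 left).
August has 31 days (18 left).
18 days into September → 2031-09-18.

2031-09-18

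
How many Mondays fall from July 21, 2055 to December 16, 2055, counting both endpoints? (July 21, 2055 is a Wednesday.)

July 21, 2055 is a Wednesday; the first Monday on or after it is July 26, 2055 (5 days later).
From July 26, 2055 to December 16, 2055: 5 + 31 + 30 + 31 + 30 + 16 = 143 days (rest of July, August, September, October, November, December).
143 ÷ 7 = 20 full weeks with remainder 3, so 20 more Mondays after the first → 21.

21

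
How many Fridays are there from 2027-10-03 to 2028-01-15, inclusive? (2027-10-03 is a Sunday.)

15

2027-10-03 is a Sunday; the first Friday on or after it is 2027-10-08 (5 days later).
From 2027-10-08 to 2028-01-15: 23 + 30 + 31 + 15 = 99 days (rest of October, November, December, January).
99 ÷ 7 = 14 full weeks with remainder 1, so 14 more Fridays after the first → 15.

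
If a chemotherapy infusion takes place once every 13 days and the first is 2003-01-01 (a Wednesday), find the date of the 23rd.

The 23rd occurrence is 22 intervals after the first: 22 × 13 = 286 days after 2003-01-01.
January has 31 days — 30 days to the end of January leaves 256.
February has 28 days (228 left).
March has 31 days (197 left).
April has 30 days (167 left).
May has 31 days (136 left).
June has 30 days (106 left).
July has 31 days (75 left).
August has 31 days (44 left).
September has 30 days (14 left).
14 days into October → 2003-10-14.

2003-10-14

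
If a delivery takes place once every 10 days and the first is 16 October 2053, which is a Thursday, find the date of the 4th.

15 November 2053

The 4th occurrence is 3 intervals after the first: 3 × 10 = 30 days after 16 October 2053.
October has 31 days — 15 days to the end of October leaves 15.
15 days into November → 15 November 2053.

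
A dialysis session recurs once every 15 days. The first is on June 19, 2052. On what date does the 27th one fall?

The 27th occurrence is 26 intervals after the first: 26 × 15 = 390 days after June 19, 2052.
June has 30 days — 11 days to the end of June leaves 379.
July has 31 days (348 left).
August has 31 days (317 left).
September has 30 days (287 left).
October has 31 days (256 left).
November has 30 days (226 left).
December has 31 days (195 left).
January has 31 days (164 left).
February has 28 days (136 left).
March has 31 days (105 left).
April has 30 days (75 left).
May has 31 days (44 left).
June has 30 days (14 left).
14 days into July → July 14, 2053.

July 14, 2053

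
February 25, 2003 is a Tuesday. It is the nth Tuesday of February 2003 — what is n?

Day 25 falls in week ⌈25/7⌉ of the month.
Days 1–7 hold the 1st Tuesday, 8–14 the 2nd, 15–21 the 3rd, 22–28 the 4th, 29–31 the 5th.
25 is in the range for the 4th.

4th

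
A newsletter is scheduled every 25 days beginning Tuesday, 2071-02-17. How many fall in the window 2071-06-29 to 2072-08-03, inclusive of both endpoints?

Occurrences land 25·i days after 2071-02-17 for i = 0, 1, 2, …
2071-06-29 is 132 days after the start; 132 ÷ 25 = 5 remainder 7; since the remainder is 7, round up to i = 6. First occurrence in the window: #7 on 2071-07-17 (6×25 = 150 days in).
2072-08-03 is 533 days after the start; 533 ÷ 25 = 21 remainder 8. Last occurrence in the window: #22 on 2072-07-26.
Occurrences #7 through #22: 16 in total.

16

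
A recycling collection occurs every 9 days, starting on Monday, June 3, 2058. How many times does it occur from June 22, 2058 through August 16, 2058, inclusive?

Occurrences land 9·i days after June 3, 2058 for i = 0, 1, 2, …
June 22, 2058 is 19 days after the start; 19 ÷ 9 = 2 remainder 1; since the remainder is 1, round up to i = 3. First occurrence in the window: #4 on June 30, 2058 (3×9 = 27 days in).
August 16, 2058 is 74 days after the start; 74 ÷ 9 = 8 remainder 2. Last occurrence in the window: #9 on August 14, 2058.
Occurrences #4 through #9: 6 in total.

6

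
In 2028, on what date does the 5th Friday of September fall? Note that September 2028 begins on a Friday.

September 29, 2028

September 2028 begins on a Friday, so the first Friday is September 1.
The 5th Friday is 4 weeks later: 1 + 28 = 29.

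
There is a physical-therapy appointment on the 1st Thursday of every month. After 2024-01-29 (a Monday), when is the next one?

2024-02-01

January 2024 starts on a Monday, so its 1st Thursday is 2024-01-04 (3 days in).
That is not after 2024-01-29, so look at February 2024.
February 2024 starts on a Thursday, so its 1st Thursday is 2024-02-01.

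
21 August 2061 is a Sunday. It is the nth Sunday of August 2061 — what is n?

3rd

Day 21 falls in week ⌈21/7⌉ of the month.
Days 1–7 hold the 1st Sunday, 8–14 the 2nd, 15–21 the 3rd, 22–28 the 4th, 29–31 the 5th.
21 is in the range for the 3rd.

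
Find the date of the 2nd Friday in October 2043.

2043-10-09

October 2043 begins on a Thursday, so the first Friday is October 2 (1 day later).
The 2nd Friday is 1 weeks later: 2 + 7 = 9.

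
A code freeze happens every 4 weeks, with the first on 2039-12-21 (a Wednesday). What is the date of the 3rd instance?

2040-02-15

The 3rd occurrence is 2 intervals after the first: 2 × 28 = 56 days after 2039-12-21.
December has 31 days — 10 days to the end of December leaves 46.
January has 31 days (15 left).
15 days into February → 2040-02-15.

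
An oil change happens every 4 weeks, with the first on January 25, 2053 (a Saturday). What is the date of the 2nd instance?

February 22, 2053

The 2nd occurrence is 1 interval after the first: 1 × 28 = 28 days after January 25, 2053.
January has 31 days — 6 days to the end of January leaves 22.
22 days into February → February 22, 2053.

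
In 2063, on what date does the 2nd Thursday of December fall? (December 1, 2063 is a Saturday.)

2063-12-13

December 2063 begins on a Saturday, so the first Thursday is December 6 (5 days later).
The 2nd Thursday is 1 weeks later: 6 + 7 = 13.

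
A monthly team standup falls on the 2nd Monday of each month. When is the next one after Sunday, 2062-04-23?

2062-05-08

April 2062 starts on a Saturday; its first Monday is the 3rd, so the 2nd Monday is the 10th — 2062-04-10.
That is not after 2062-04-23, so look at May 2062.
May 2062 starts on a Monday; its first Monday is the 1st, so the 2nd Monday is the 8th — 2062-05-08.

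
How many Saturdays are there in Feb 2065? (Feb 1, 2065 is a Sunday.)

Feb 1, 2065 is a Sunday; the first Saturday on or after it is Feb 7, 2065 (6 days later).
From Feb 7, 2065 to Feb 28, 2065 is 28 − 7 = 21 days.
21 ÷ 7 = 3 full weeks with remainder 0, so 3 more Saturdays after the first → 4.

4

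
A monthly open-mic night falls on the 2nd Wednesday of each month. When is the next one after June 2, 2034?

June 2034 starts on a Thursday; its first Wednesday is the 7th, so the 2nd Wednesday is the 14th — June 14, 2034.
June 14, 2034 is after June 2, 2034, so that is the next one.

June 14, 2034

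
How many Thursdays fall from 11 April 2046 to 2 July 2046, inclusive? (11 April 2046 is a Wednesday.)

11 April 2046 is a Wednesday; the first Thursday on or after it is 12 April 2046 (1 day later).
From 12 April 2046 to 2 July 2046: 18 + 31 + 30 + 2 = 81 days (rest of April, May, June, July).
81 ÷ 7 = 11 full weeks with remainder 4, so 11 more Thursdays after the first → 12.

12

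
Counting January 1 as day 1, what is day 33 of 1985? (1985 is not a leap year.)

1985-02-02

January has 31 days (33 − 31 = 2 remain).
2 into February → February 2.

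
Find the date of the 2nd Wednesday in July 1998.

The first Wednesday of July 1998 is July 1.
The 2nd Wednesday is 1 weeks later: 1 + 7 = 8.

8 July 1998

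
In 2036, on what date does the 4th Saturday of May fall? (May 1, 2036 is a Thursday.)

May 2036 begins on a Thursday, so the first Saturday is May 3 (2 days later).
The 4th Saturday is 3 weeks later: 3 + 21 = 24.

24 May 2036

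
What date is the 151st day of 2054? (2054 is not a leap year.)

Jan has 31 days (151 − 31 = 120 remain).
Feb has 28 days (120 − 28 = 92 remain).
Mar has 31 days (92 − 31 = 61 remain).
Apr has 30 days (61 − 30 = 31 remain).
31 into May → May 31.

May 31, 2054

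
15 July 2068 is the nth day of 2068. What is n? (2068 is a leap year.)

Days in months before July: 31 + 29 + 31 + 30 + 31 + 30 = 182.
Plus 15 days into July → day 197.

197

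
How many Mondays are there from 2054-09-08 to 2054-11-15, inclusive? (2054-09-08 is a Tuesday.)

9

2054-09-08 is a Tuesday; the first Monday on or after it is 2054-09-14 (6 days later).
From 2054-09-14 to 2054-11-15: 16 + 31 + 15 = 62 days (rest of September, October, November).
62 ÷ 7 = 8 full weeks with remainder 6, so 8 more Mondays after the first → 9.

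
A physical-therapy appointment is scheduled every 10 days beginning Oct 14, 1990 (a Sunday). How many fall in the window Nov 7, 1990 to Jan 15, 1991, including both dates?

Occurrences land 10·i days after Oct 14, 1990 for i = 0, 1, 2, …
Nov 7, 1990 is 24 days after the start; 24 ÷ 10 = 2 remainder 4; since the remainder is 4, round up to i = 3. First occurrence in the window: #4 on Nov 13, 1990 (3×10 = 30 days in).
Jan 15, 1991 is 93 days after the start; 93 ÷ 10 = 9 remainder 3. Last occurrence in the window: #10 on Jan 12, 1991.
Occurrences #4 through #10: 7 in total.

7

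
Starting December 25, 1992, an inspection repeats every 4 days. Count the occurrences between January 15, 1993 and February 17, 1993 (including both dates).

Occurrences land 4·i days after December 25, 1992 for i = 0, 1, 2, …
January 15, 1993 is 21 days after the start; 21 ÷ 4 = 5 remainder 1; since the remainder is 1, round up to i = 6. First occurrence in the window: #7 on January 18, 1993 (6×4 = 24 days in).
February 17, 1993 is 54 days after the start; 54 ÷ 4 = 13 remainder 2. Last occurrence in the window: #14 on February 15, 1993.
Occurrences #7 through #14: 8 in total.

8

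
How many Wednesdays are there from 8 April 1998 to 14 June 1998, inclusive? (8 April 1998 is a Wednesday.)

10

8 April 1998 is a Wednesday; the first Wednesday on or after it is 8 April 1998.
From 8 April 1998 to 14 June 1998: 22 + 31 + 14 = 67 days (rest of April, May, June).
67 ÷ 7 = 9 full weeks with remainder 4, so 9 more Wednesdays after the first → 10.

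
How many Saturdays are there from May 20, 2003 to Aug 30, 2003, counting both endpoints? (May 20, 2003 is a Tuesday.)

15

May 20, 2003 is a Tuesday; the first Saturday on or after it is May 24, 2003 (4 days later).
From May 24, 2003 to Aug 30, 2003: 7 + 30 + 31 + 30 = 98 days (rest of May, Jun, Jul, Aug).
98 ÷ 7 = 14 full weeks with remainder 0, so 14 more Saturdays after the first → 15.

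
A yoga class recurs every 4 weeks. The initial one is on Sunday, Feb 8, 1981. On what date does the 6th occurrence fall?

The 6th occurrence is 5 intervals after the first: 5 × 28 = 140 days after Feb 8, 1981.
Feb has 28 days — 20 days to the end of Feb leaves 120.
Mar has 31 days (89 left).
Apr has 30 days (59 left).
May has 31 days (28 left).
28 days into Jun → Jun 28, 1981.

Jun 28, 1981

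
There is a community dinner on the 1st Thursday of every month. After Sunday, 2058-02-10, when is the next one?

2058-03-07

February 2058 starts on a Friday, so its 1st Thursday is 2058-02-07 (6 days in).
That is not after 2058-02-10, so look at March 2058.
March 2058 starts on a Friday, so its 1st Thursday is 2058-03-07 (6 days in).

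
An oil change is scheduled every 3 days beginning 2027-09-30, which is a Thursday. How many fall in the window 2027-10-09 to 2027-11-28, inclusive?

Occurrences land 3·i days after 2027-09-30 for i = 0, 1, 2, …
2027-10-09 is 9 days after the start; 9 ÷ 3 = 3 remainder 0. First occurrence in the window: #4 on 2027-10-09 (3×3 = 9 days in).
2027-11-28 is 59 days after the start; 59 ÷ 3 = 19 remainder 2. Last occurrence in the window: #20 on 2027-11-26.
Occurrences #4 through #20: 17 in total.

17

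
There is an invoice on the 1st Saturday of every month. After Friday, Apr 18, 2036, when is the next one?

Apr 2036 starts on a Tuesday, so its 1st Saturday is Apr 5, 2036 (4 days in).
That is not after Apr 18, 2036, so look at May 2036.
May 2036 starts on a Thursday, so its 1st Saturday is May 3, 2036 (2 days in).

May 3, 2036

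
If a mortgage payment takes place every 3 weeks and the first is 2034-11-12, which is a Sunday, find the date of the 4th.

2035-01-14

The 4th occurrence is 3 intervals after the first: 3 × 21 = 63 days after 2034-11-12.
November has 30 days — 18 days to the end of November leaves 45.
December has 31 days (14 left).
14 days into January → 2035-01-14.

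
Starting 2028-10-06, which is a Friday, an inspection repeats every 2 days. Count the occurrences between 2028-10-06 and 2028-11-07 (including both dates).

17

Occurrences land 2·i days after 2028-10-06 for i = 0, 1, 2, …
The window opens on the start date, so the first occurrence inside is #1 on 2028-10-06.
2028-11-07 is 32 days after the start; 32 ÷ 2 = 16 remainder 0. Last occurrence in the window: #17 on 2028-11-07.
Occurrences #1 through #17: 17 in total.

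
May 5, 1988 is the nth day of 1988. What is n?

Days in months before May: 31 + 29 + 31 + 30 = 121.
Plus 5 days into May → day 126.

126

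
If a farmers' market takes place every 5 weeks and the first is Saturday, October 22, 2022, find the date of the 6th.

The 6th occurrence is 5 intervals after the first: 5 × 35 = 175 days after October 22, 2022.
October has 31 days — 9 days to the end of October leaves 166.
November has 30 days (136 left).
December has 31 days (105 left).
January has 31 days (74 left).
February has 28 days (46 left).
March has 31 days (15 left).
15 days into April → April 15, 2023.

April 15, 2023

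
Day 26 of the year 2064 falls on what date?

26 into January → January 26.

2064-01-26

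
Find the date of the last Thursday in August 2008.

The first Thursday of August 2008 is August 7.
August 2008 has 31 days. Adding weeks: 7, 14, 21, 28 — the last one ≤ 31 is the 28th.

28 August 2008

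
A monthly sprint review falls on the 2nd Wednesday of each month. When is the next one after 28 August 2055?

August 2055 starts on a Sunday; its first Wednesday is the 4th, so the 2nd Wednesday is the 11th — 11 August 2055.
That is not after 28 August 2055, so look at September 2055.
September 2055 starts on a Wednesday; its first Wednesday is the 1st, so the 2nd Wednesday is the 8th — 8 September 2055.

8 September 2055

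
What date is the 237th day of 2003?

2003-08-25

January has 31 days (237 − 31 = 206 remain).
February has 28 days (206 − 28 = 178 remain).
March has 31 days (178 − 31 = 147 remain).
April has 30 days (147 − 30 = 117 remain).
May has 31 days (117 − 31 = 86 remain).
June has 30 days (86 − 30 = 56 remain).
July has 31 days (56 − 31 = 25 remain).
25 into August → August 25.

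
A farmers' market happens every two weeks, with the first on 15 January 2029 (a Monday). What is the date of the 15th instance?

30 July 2029

The 15th occurrence is 14 intervals after the first: 14 × 14 = 196 days after 15 January 2029.
January has 31 days — 16 days to the end of January leaves 180.
February has 28 days (152 left).
March has 31 days (121 left).
April has 30 days (91 left).
May has 31 days (60 left).
June has 30 days (30 left).
30 days into July → 30 July 2029.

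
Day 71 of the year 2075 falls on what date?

2075-03-12

January has 31 days (71 − 31 = 40 remain).
February has 28 days (40 − 28 = 12 remain).
12 into March → March 12.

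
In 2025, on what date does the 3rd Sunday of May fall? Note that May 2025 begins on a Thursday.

May 2025 begins on a Thursday, so the first Sunday is May 4 (3 days later).
The 3rd Sunday is 2 weeks later: 4 + 14 = 18.

18 May 2025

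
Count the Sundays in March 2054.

5

1 March 2054 is a Sunday; the first Sunday on or after it is 1 March 2054.
From 1 March 2054 to 31 March 2054 is 31 − 1 = 30 days.
30 ÷ 7 = 4 full weeks with remainder 2, so 4 more Sundays after the first → 5.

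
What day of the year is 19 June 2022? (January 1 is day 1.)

Days in months before June: 31 + 28 + 31 + 30 + 31 = 151.
Plus 19 days into June → day 170.

170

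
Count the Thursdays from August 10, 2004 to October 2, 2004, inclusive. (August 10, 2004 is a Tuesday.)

8

August 10, 2004 is a Tuesday; the first Thursday on or after it is August 12, 2004 (2 days later).
From August 12, 2004 to October 2, 2004: 19 + 30 + 2 = 51 days (rest of August, September, October).
51 ÷ 7 = 7 full weeks with remainder 2, so 7 more Thursdays after the first → 8.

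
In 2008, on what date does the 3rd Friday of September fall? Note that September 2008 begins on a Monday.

September 2008 begins on a Monday, so the first Friday is September 5 (4 days later).
The 3rd Friday is 2 weeks later: 5 + 14 = 19.

September 19, 2008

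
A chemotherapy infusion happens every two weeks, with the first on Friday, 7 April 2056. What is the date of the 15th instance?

The 15th occurrence is 14 intervals after the first: 14 × 14 = 196 days after 7 April 2056.
April has 30 days — 23 days to the end of April leaves 173.
May has 31 days (142 left).
June has 30 days (112 left).
July has 31 days (81 left).
August has 31 days (50 left).
September has 30 days (20 left).
20 days into October → 20 October 2056.

20 October 2056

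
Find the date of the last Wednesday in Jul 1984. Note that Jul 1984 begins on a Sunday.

Jul 25, 1984

Jul 1984 begins on a Sunday, so the first Wednesday is Jul 4 (3 days later).
Jul 1984 has 31 days. Adding weeks: 4, 11, 18, 25 — the last one ≤ 31 is the 25th.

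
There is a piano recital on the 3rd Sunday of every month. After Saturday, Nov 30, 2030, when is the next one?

Dec 15, 2030

Nov 2030 starts on a Friday; its first Sunday is the 3rd, so the 3rd Sunday is the 17th — Nov 17, 2030.
That is not after Nov 30, 2030, so look at Dec 2030.
Dec 2030 starts on a Sunday; its first Sunday is the 1st, so the 3rd Sunday is the 15th — Dec 15, 2030.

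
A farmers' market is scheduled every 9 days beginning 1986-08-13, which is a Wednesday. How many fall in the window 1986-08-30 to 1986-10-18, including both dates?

Occurrences land 9·i days after 1986-08-13 for i = 0, 1, 2, …
1986-08-30 is 17 days after the start; 17 ÷ 9 = 1 remainder 8; since the remainder is 8, round up to i = 2. First occurrence in the window: #3 on 1986-08-31 (2×9 = 18 days in).
1986-10-18 is 66 days after the start; 66 ÷ 9 = 7 remainder 3. Last occurrence in the window: #8 on 1986-10-15.
Occurrences #3 through #8: 6 in total.

6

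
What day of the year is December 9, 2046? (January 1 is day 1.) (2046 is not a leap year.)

343

Days in months before December: 31 + 28 + 31 + 30 + 31 + 30 + 31 + 31 + 30 + 31 + 30 = 334.
Plus 9 days into December → day 343.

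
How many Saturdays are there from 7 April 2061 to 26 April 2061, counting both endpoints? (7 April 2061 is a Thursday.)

7 April 2061 is a Thursday; the first Saturday on or after it is 9 April 2061 (2 days later).
From 9 April 2061 to 26 April 2061 is 26 − 9 = 17 days.
17 ÷ 7 = 2 full weeks with remainder 3, so 2 more Saturdays after the first → 3.

3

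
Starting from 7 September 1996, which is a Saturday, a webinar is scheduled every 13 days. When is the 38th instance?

The 38th occurrence is 37 intervals after the first: 37 × 13 = 481 days after 7 September 1996.
September has 30 days — 23 days to the end of September leaves 458.
From end of September to end of 1996 is 92 days (366 left).
1997 has 365 days (1 left).
1 day into January → 1 January 1998.

1 January 1998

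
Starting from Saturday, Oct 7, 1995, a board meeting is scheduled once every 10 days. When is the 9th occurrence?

The 9th occurrence is 8 intervals after the first: 8 × 10 = 80 days after Oct 7, 1995.
Oct has 31 days — 24 days to the end of Oct leaves 56.
Nov has 30 days (26 left).
26 days into Dec → Dec 26, 1995.

Dec 26, 1995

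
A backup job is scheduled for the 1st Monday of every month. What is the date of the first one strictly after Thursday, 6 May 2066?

7 June 2066

May 2066 starts on a Saturday, so its 1st Monday is 3 May 2066 (2 days in).
That is not after 6 May 2066, so look at June 2066.
June 2066 starts on a Tuesday, so its 1st Monday is 7 June 2066 (6 days in).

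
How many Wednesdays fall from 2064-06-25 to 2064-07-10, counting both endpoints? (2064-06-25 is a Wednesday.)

2064-06-25 is a Wednesday; the first Wednesday on or after it is 2064-06-25.
From 2064-06-25 to 2064-07-10: 5 + 10 = 15 days (rest of June, July).
15 ÷ 7 = 2 full weeks with remainder 1, so 2 more Wednesdays after the first → 3.

3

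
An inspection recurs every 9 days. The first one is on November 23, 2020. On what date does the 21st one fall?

May 22, 2021

The 21st occurrence is 20 intervals after the first: 20 × 9 = 180 days after November 23, 2020.
November has 30 days — 7 days to the end of November leaves 173.
December has 31 days (142 left).
January has 31 days (111 left).
February has 28 days (83 left).
March has 31 days (52 left).
April has 30 days (22 left).
22 days into May → May 22, 2021.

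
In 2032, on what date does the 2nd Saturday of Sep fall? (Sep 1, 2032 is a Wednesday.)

Sep 2032 begins on a Wednesday, so the first Saturday is Sep 4 (3 days later).
The 2nd Saturday is 1 weeks later: 4 + 7 = 11.

Sep 11, 2032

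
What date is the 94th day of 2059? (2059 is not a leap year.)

Apr 4, 2059

Jan has 31 days (94 − 31 = 63 remain).
Feb has 28 days (63 − 28 = 35 remain).
Mar has 31 days (35 − 31 = 4 remain).
4 into Apr → Apr 4.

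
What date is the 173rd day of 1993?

June 22, 1993

January has 31 days (173 − 31 = 142 remain).
February has 28 days (142 − 28 = 114 remain).
March has 31 days (114 − 31 = 83 remain).
April has 30 days (83 − 30 = 53 remain).
May has 31 days (53 − 31 = 22 remain).
22 into June → June 22.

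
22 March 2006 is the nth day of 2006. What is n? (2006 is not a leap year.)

81

Days in months before March: 31 + 28 = 59.
Plus 22 days into March → day 81.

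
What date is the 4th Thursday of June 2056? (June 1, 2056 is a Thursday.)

June 2056 begins on a Thursday, so the first Thursday is June 1.
The 4th Thursday is 3 weeks later: 1 + 21 = 22.

22 June 2056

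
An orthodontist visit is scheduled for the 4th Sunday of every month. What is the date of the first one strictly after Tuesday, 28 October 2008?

23 November 2008

October 2008 starts on a Wednesday; its first Sunday is the 5th, so the 4th Sunday is the 26th — 26 October 2008.
That is not after 28 October 2008, so look at November 2008.
November 2008 starts on a Saturday; its first Sunday is the 2nd, so the 4th Sunday is the 23rd — 23 November 2008.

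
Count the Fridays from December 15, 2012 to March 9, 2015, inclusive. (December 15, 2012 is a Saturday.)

December 15, 2012 is a Saturday; the first Friday on or after it is December 21, 2012 (6 days later).
From December 21, 2012 to March 9, 2015: 10 + 365 + 365 + 68 = 808 days (rest of 2012, 2013, 2014, to March 9, 2015 in 2015).
808 ÷ 7 = 115 full weeks with remainder 3, so 115 more Fridays after the first → 116.

116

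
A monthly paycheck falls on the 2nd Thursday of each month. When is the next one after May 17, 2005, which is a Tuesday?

May 2005 starts on a Sunday; its first Thursday is the 5th, so the 2nd Thursday is the 12th — May 12, 2005.
That is not after May 17, 2005, so look at June 2005.
June 2005 starts on a Wednesday; its first Thursday is the 2nd, so the 2nd Thursday is the 9th — June 9, 2005.

June 9, 2005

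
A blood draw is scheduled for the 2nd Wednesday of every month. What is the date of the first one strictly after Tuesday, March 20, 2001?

April 11, 2001

March 2001 starts on a Thursday; its first Wednesday is the 7th, so the 2nd Wednesday is the 14th — March 14, 2001.
That is not after March 20, 2001, so look at April 2001.
April 2001 starts on a Sunday; its first Wednesday is the 4th, so the 2nd Wednesday is the 11th — April 11, 2001.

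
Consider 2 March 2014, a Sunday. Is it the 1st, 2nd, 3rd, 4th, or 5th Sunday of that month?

1st

Day 2 falls in week ⌈2/7⌉ of the month.
Days 1–7 hold the 1st Sunday, 8–14 the 2nd, 15–21 the 3rd, 22–28 the 4th, 29–31 the 5th.
2 is in the range for the 1st.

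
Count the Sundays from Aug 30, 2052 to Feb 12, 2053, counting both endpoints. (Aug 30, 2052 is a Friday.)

Aug 30, 2052 is a Friday; the first Sunday on or after it is Sep 1, 2052 (2 days later).
From Sep 1, 2052 to Feb 12, 2053: 29 + 31 + 30 + 31 + 31 + 12 = 164 days (rest of Sep, Oct, Nov, Dec, Jan, Feb).
164 ÷ 7 = 23 full weeks with remainder 3, so 23 more Sundays after the first → 24.

24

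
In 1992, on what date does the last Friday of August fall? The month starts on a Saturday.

August 1992 begins on a Saturday, so the first Friday is August 7 (6 days later).
August 1992 has 31 days. Adding weeks: 7, 14, 21, 28 — the last one ≤ 31 is the 28th.

1992-08-28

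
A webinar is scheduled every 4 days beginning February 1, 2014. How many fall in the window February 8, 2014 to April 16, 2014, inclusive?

17

Occurrences land 4·i days after February 1, 2014 for i = 0, 1, 2, …
February 8, 2014 is 7 days after the start; 7 ÷ 4 = 1 remainder 3; since the remainder is 3, round up to i = 2. First occurrence in the window: #3 on February 9, 2014 (2×4 = 8 days in).
April 16, 2014 is 74 days after the start; 74 ÷ 4 = 18 remainder 2. Last occurrence in the window: #19 on April 14, 2014.
Occurrences #3 through #19: 17 in total.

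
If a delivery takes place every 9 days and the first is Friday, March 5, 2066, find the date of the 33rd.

The 33rd occurrence is 32 intervals after the first: 32 × 9 = 288 days after March 5, 2066.
March has 31 days — 26 days to the end of March leaves 262.
April has 30 days (232 left).
May has 31 days (201 left).
June has 30 days (171 left).
July has 31 days (140 left).
August has 31 days (109 left).
September has 30 days (79 left).
October has 31 days (48 left).
November has 30 days (18 left).
18 days into December → December 18, 2066.

December 18, 2066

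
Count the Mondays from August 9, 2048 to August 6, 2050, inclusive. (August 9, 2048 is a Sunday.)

August 9, 2048 is a Sunday; the first Monday on or after it is August 10, 2048 (1 day later).
From August 10, 2048 to August 6, 2050: 143 + 365 + 218 = 726 days (rest of 2048, 2049, to August 6, 2050 in 2050).
726 ÷ 7 = 103 full weeks with remainder 5, so 103 more Mondays after the first → 104.

104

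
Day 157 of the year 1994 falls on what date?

June 6, 1994

January has 31 days (157 − 31 = 126 remain).
February has 28 days (126 − 28 = 98 remain).
March has 31 days (98 − 31 = 67 remain).
April has 30 days (67 − 30 = 37 remain).
May has 31 days (37 − 31 = 6 remain).
6 into June → June 6.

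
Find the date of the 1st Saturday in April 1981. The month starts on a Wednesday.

April 4, 1981

April 1981 begins on a Wednesday, so the first Saturday is April 4 (3 days later).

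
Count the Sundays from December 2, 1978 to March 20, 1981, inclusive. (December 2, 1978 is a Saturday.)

December 2, 1978 is a Saturday; the first Sunday on or after it is December 3, 1978 (1 day later).
From December 3, 1978 to March 20, 1981: 28 + 365 + 366 + 79 = 838 days (rest of 1978, 1979, 1980, to March 20, 1981 in 1981).
838 ÷ 7 = 119 full weeks with remainder 5, so 119 more Sundays after the first → 120.

120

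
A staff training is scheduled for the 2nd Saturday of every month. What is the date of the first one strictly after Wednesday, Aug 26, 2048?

Aug 2048 starts on a Saturday; its first Saturday is the 1st, so the 2nd Saturday is the 8th — Aug 8, 2048.
That is not after Aug 26, 2048, so look at Sep 2048.
Sep 2048 starts on a Tuesday; its first Saturday is the 5th, so the 2nd Saturday is the 12th — Sep 12, 2048.

Sep 12, 2048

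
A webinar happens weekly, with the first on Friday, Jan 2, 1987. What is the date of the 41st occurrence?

Oct 9, 1987

The 41st occurrence is 40 intervals after the first: 40 × 7 = 280 days after Jan 2, 1987.
Jan has 31 days — 29 days to the end of Jan leaves 251.
Feb has 28 days (223 left).
Mar has 31 days (192 left).
Apr has 30 days (162 left).
May has 31 days (131 left).
Jun has 30 days (101 left).
Jul has 31 days (70 left).
Aug has 31 days (39 left).
Sep has 30 days (9 left).
9 days into Oct → Oct 9, 1987.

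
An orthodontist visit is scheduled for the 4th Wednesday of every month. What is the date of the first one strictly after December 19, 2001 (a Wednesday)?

December 26, 2001

December 2001 starts on a Saturday; its first Wednesday is the 5th, so the 4th Wednesday is the 26th — December 26, 2001.
December 26, 2001 is after December 19, 2001, so that is the next one.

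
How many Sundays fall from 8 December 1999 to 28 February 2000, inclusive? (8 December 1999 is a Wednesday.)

12

8 December 1999 is a Wednesday; the first Sunday on or after it is 12 December 1999 (4 days later).
From 12 December 1999 to 28 February 2000: 19 + 31 + 28 = 78 days (rest of December, January, February).
78 ÷ 7 = 11 full weeks with remainder 1, so 11 more Sundays after the first → 12.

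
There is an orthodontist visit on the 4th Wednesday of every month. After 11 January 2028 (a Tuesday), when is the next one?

January 2028 starts on a Saturday; its first Wednesday is the 5th, so the 4th Wednesday is the 26th — 26 January 2028.
26 January 2028 is after 11 January 2028, so that is the next one.

26 January 2028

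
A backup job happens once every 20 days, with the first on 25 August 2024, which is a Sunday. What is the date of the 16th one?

21 June 2025

The 16th occurrence is 15 intervals after the first: 15 × 20 = 300 days after 25 August 2024.
August has 31 days — 6 days to the end of August leaves 294.
September has 30 days (264 left).
October has 31 days (233 left).
November has 30 days (203 left).
December has 31 days (172 left).
January has 31 days (141 left).
February has 28 days (113 left).
March has 31 days (82 left).
April has 30 days (52 left).
May has 31 days (21 left).
21 days into June → 21 June 2025.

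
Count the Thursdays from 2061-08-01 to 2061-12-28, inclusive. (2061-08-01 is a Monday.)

2061-08-01 is a Monday; the first Thursday on or after it is 2061-08-04 (3 days later).
From 2061-08-04 to 2061-12-28: 27 + 30 + 31 + 30 + 28 = 146 days (rest of August, September, October, November, December).
146 ÷ 7 = 20 full weeks with remainder 6, so 20 more Thursdays after the first → 21.

21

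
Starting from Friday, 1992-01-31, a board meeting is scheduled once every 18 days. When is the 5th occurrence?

The 5th occurrence is 4 intervals after the first: 4 × 18 = 72 days after 1992-01-31.
January has 31 days — 0 days to the end of January leaves 72.
February has 29 days (43 left).
March has 31 days (12 left).
12 days into April → 1992-04-12.

1992-04-12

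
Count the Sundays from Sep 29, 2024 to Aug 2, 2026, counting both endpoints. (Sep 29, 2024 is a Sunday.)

Sep 29, 2024 is a Sunday; the first Sunday on or after it is Sep 29, 2024.
From Sep 29, 2024 to Aug 2, 2026: 93 + 365 + 214 = 672 days (rest of 2024, 2025, to Aug 2, 2026 in 2026).
672 ÷ 7 = 96 full weeks with remainder 0, so 96 more Sundays after the first → 97.

97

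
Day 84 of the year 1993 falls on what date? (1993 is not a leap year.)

25 March 1993

January has 31 days (84 − 31 = 53 remain).
February has 28 days (53 − 28 = 25 remain).
25 into March → March 25.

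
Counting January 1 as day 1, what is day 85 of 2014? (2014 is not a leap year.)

March 26, 2014

January has 31 days (85 − 31 = 54 remain).
February has 28 days (54 − 28 = 26 remain).
26 into March → March 26.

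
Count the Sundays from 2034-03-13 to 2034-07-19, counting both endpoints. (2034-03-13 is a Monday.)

18

2034-03-13 is a Monday; the first Sunday on or after it is 2034-03-19 (6 days later).
From 2034-03-19 to 2034-07-19: 12 + 30 + 31 + 30 + 19 = 122 days (rest of March, April, May, June, July).
122 ÷ 7 = 17 full weeks with remainder 3, so 17 more Sundays after the first → 18.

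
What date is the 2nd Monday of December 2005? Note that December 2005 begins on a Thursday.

December 12, 2005

December 2005 begins on a Thursday, so the first Monday is December 5 (4 days later).
The 2nd Monday is 1 weeks later: 5 + 7 = 12.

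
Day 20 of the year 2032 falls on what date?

January 20, 2032

20 into January → January 20.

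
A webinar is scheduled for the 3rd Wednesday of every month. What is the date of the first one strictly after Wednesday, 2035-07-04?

July 2035 starts on a Sunday; its first Wednesday is the 4th, so the 3rd Wednesday is the 18th — 2035-07-18.
2035-07-18 is after 2035-07-04, so that is the next one.

2035-07-18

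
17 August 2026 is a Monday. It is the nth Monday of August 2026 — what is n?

Day 17 falls in week ⌈17/7⌉ of the month.
Days 1–7 hold the 1st Monday, 8–14 the 2nd, 15–21 the 3rd, 22–28 the 4th, 29–31 the 5th.
17 is in the range for the 3rd.

3rd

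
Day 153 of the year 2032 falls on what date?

Jun 1, 2032

Jan has 31 days (153 − 31 = 122 remain).
Feb has 29 days (122 − 29 = 93 remain).
Mar has 31 days (93 − 31 = 62 remain).
Apr has 30 days (62 − 30 = 32 remain).
May has 31 days (32 − 31 = 1 remain).
1 into Jun → Jun 1.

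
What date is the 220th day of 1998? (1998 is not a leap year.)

January has 31 days (220 − 31 = 189 remain).
February has 28 days (189 − 28 = 161 remain).
March has 31 days (161 − 31 = 130 remain).
April has 30 days (130 − 30 = 100 remain).
May has 31 days (100 − 31 = 69 remain).
June has 30 days (69 − 30 = 39 remain).
July has 31 days (39 − 31 = 8 remain).
8 into August → August 8.

8 August 1998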